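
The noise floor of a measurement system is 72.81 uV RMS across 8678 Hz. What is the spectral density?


Noise spectral density = Vrms / sqrt(BW).
NSD = 72.81 / sqrt(8678)
NSD = 72.81 / 93.1558
NSD = 0.7816 uV/sqrt(Hz)

0.7816 uV/sqrt(Hz)


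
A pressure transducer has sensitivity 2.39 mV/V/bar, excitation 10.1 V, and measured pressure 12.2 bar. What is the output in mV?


Output = sensitivity * Vex * P.
Vout = 2.39 * 10.1 * 12.2
Vout = 24.139 * 12.2
Vout = 294.5 mV

294.5 mV


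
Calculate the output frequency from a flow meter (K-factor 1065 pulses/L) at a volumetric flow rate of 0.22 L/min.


Frequency = K * Q / 60 (converting L/min to L/s).
f = 1065 * 0.22 / 60
f = 234.3 / 60
f = 3.91 Hz

3.91 Hz


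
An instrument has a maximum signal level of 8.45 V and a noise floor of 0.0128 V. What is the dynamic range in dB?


Dynamic range = 20 * log10(Vmax / Vnoise).
DR = 20 * log10(8.45 / 0.0128)
DR = 20 * log10(660.16)
DR = 56.39 dB

56.39 dB


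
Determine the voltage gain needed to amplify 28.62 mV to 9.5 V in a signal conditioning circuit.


Gain = Vout / Vin (converting to same units).
G = 9.5 V / 28.62 mV
G = 9500.0 mV / 28.62 mV
G = 331.94

331.94


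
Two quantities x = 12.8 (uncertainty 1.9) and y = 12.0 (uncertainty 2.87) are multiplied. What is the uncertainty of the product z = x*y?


For a product z = x*y, the relative uncertainty is:
uz/z = sqrt((ux/x)^2 + (uy/y)^2)
Relative uncertainties: ux/x = 1.9/12.8 = 0.148437
uy/y = 2.87/12.0 = 0.239167
z = 12.8 * 12.0 = 153.6
uz = 153.6 * sqrt(0.148437^2 + 0.239167^2) = 43.236

43.236


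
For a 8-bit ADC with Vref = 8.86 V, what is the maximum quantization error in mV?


The maximum quantization error is +/- LSB/2.
LSB = Vref / 2^n = 8.86 / 256 = 0.03460937 V
Max error = LSB / 2 = 0.03460937 / 2 = 0.01730469 V
Max error = 17.3047 mV

17.3047 mV


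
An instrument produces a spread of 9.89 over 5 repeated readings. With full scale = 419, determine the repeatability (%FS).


Repeatability = (spread / full scale) * 100%.
R = (9.89 / 419) * 100
R = 2.36 %FS

2.36 %FS


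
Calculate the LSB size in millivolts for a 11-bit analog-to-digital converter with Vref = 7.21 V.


The resolution (LSB) of an ADC is Vref / 2^n.
LSB = 7.21 / 2^11
LSB = 7.21 / 2048
LSB = 0.00352051 V = 3.52050781 mV

3.52050781 mV


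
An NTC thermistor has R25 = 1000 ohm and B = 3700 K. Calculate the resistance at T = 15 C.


NTC thermistor equation: Rt = R25 * exp(B * (1/T - 1/T25)).
T in Kelvin: 288.15 K, T25 = 298.15 K
1/T - 1/T25 = 1/288.15 - 1/298.15 = 0.0001164
B * (1/T - 1/T25) = 3700 * 0.0001164 = 0.4307
Rt = 1000 * exp(0.4307) = 1538.3 ohm

1538.3 ohm


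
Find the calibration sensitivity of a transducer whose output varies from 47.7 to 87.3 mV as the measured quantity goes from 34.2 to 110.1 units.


Sensitivity = (y2 - y1) / (x2 - x1).
S = (87.3 - 47.7) / (110.1 - 34.2)
S = 39.6 / 75.9
S = 0.5217 mV/unit

0.5217 mV/unit


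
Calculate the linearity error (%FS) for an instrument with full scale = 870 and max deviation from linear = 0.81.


Linearity error = (max deviation / full scale) * 100%.
Linearity = (0.81 / 870) * 100
Linearity = 0.093 %FS

0.093 %FS


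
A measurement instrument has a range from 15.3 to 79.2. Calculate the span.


Span = upper range - lower range.
Span = 79.2 - (15.3)
Span = 63.9

63.9


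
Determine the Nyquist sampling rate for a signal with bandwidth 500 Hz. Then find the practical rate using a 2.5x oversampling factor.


By Nyquist theorem, fs_min = 2 * fmax.
fs_min = 2 * 500 = 1000 Hz
Practical rate = 2.5 * fs_min = 2.5 * 1000 = 2500 Hz

fs_min = 1000 Hz, fs_practical = 2500 Hz


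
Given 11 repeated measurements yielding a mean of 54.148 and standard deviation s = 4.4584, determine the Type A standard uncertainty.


The standard uncertainty for Type A evaluation is u = s / sqrt(n).
u = 4.4584 / sqrt(11)
u = 4.4584 / 3.3166
u = 1.3443

1.3443


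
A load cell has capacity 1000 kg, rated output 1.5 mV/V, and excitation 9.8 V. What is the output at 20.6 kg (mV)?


Vout = rated_output * Vex * (load / capacity).
Vout = 1.5 * 9.8 * (20.6 / 1000)
Vout = 1.5 * 9.8 * 0.0206
Vout = 0.303 mV

0.303 mV


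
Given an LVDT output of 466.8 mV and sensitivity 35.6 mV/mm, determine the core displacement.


Displacement = Vout / sensitivity.
d = 466.8 / 35.6
d = 13.112 mm

13.112 mm


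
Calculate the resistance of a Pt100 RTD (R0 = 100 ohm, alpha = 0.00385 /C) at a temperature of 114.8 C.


The RTD equation: Rt = R0 * (1 + alpha * T).
Rt = 100 * (1 + 0.00385 * 114.8)
Rt = 100 * (1 + 0.44198)
Rt = 100 * 1.44198
Rt = 144.198 ohm

144.198 ohm


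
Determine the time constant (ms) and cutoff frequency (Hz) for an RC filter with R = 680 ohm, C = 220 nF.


Time constant: tau = R * C.
tau = 680 * 2.20e-07 = 0.0001496 s
tau = 0.1496 ms
Cutoff frequency: fc = 1 / (2*pi*R*C).
fc = 1 / (2*pi*0.0001496) = 1063.87 Hz

tau = 0.1496 ms, fc = 1063.87 Hz


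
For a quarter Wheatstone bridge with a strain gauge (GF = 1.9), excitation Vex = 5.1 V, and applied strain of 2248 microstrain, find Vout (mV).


Quarter bridge output: Vout = (GF * epsilon * Vex) / 4.
Vout = (1.9 * 2248e-6 * 5.1) / 4
Vout = 0.02178312 / 4 V
Vout = 0.00544578 V = 5.4458 mV

5.4458 mV


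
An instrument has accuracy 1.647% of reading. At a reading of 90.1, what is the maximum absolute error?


Absolute error = (accuracy% / 100) * reading.
Error = (1.647 / 100) * 90.1
Error = 0.01647 * 90.1
Error = 1.4839

1.4839


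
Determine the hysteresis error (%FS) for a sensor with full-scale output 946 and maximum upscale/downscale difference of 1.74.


Hysteresis = (max difference / full scale) * 100%.
H = (1.74 / 946) * 100
H = 0.184 %FS

0.184 %FS


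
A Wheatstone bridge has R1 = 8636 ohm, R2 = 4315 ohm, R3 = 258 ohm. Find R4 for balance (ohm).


At balance: R1*R4 = R2*R3, so R4 = R2*R3/R1.
R4 = 4315 * 258 / 8636
R4 = 1113270 / 8636
R4 = 128.91 ohm

128.91 ohm


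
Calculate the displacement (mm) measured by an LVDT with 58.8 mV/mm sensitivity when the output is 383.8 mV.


Displacement = Vout / sensitivity.
d = 383.8 / 58.8
d = 6.527 mm

6.527 mm


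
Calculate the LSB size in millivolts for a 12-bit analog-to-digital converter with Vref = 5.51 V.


The resolution (LSB) of an ADC is Vref / 2^n.
LSB = 5.51 / 2^12
LSB = 5.51 / 4096
LSB = 0.00134521 V = 1.34521484 mV

1.34521484 mV


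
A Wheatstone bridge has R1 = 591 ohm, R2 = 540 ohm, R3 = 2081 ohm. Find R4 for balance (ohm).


At balance: R1*R4 = R2*R3, so R4 = R2*R3/R1.
R4 = 540 * 2081 / 591
R4 = 1123740 / 591
R4 = 1901.42 ohm

1901.42 ohm


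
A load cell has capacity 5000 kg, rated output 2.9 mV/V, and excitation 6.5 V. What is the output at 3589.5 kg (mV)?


Vout = rated_output * Vex * (load / capacity).
Vout = 2.9 * 6.5 * (3589.5 / 5000)
Vout = 2.9 * 6.5 * 0.7179
Vout = 13.532 mV

13.532 mV


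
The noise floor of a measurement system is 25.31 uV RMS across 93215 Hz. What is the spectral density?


Noise spectral density = Vrms / sqrt(BW).
NSD = 25.31 / sqrt(93215)
NSD = 25.31 / 305.3113
NSD = 0.0829 uV/sqrt(Hz)

0.0829 uV/sqrt(Hz)


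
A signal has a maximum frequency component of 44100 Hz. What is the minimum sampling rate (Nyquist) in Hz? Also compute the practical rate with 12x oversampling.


By Nyquist theorem, fs_min = 2 * fmax.
fs_min = 2 * 44100 = 88200 Hz
Practical rate = 12 * fs_min = 12 * 88200 = 1058400 Hz

fs_min = 88200 Hz, fs_practical = 1058400 Hz


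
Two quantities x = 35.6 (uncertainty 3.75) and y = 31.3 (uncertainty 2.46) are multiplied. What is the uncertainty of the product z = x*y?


For a product z = x*y, the relative uncertainty is:
uz/z = sqrt((ux/x)^2 + (uy/y)^2)
Relative uncertainties: ux/x = 3.75/35.6 = 0.105337
uy/y = 2.46/31.3 = 0.078594
z = 35.6 * 31.3 = 1114.3
uz = 1114.3 * sqrt(0.105337^2 + 0.078594^2) = 146.446

146.446


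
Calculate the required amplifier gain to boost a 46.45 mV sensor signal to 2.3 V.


Gain = Vout / Vin (converting to same units).
G = 2.3 V / 46.45 mV
G = 2300.0 mV / 46.45 mV
G = 49.52

49.52


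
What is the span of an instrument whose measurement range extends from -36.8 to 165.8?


Span = upper range - lower range.
Span = 165.8 - (-36.8)
Span = 202.6

202.6


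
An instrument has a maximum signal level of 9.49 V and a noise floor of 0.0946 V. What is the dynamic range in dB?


Dynamic range = 20 * log10(Vmax / Vnoise).
DR = 20 * log10(9.49 / 0.0946)
DR = 20 * log10(100.32)
DR = 40.03 dB

40.03 dB


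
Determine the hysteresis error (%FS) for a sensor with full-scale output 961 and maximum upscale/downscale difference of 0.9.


Hysteresis = (max difference / full scale) * 100%.
H = (0.9 / 961) * 100
H = 0.094 %FS

0.094 %FS


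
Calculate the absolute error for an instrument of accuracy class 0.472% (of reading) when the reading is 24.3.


Absolute error = (accuracy% / 100) * reading.
Error = (0.472 / 100) * 24.3
Error = 0.00472 * 24.3
Error = 0.1147

0.1147


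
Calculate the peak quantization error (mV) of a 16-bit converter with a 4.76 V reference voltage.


The maximum quantization error is +/- LSB/2.
LSB = Vref / 2^n = 4.76 / 65536 = 7.263e-05 V
Max error = LSB / 2 = 7.263e-05 / 2 = 3.632e-05 V
Max error = 0.0363 mV

0.0363 mV


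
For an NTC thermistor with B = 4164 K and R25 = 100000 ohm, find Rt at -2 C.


NTC thermistor equation: Rt = R25 * exp(B * (1/T - 1/T25)).
T in Kelvin: 271.15 K, T25 = 298.15 K
1/T - 1/T25 = 1/271.15 - 1/298.15 = 0.00033398
B * (1/T - 1/T25) = 4164 * 0.00033398 = 1.3907
Rt = 100000 * exp(1.3907) = 401761.8 ohm

401761.8 ohm


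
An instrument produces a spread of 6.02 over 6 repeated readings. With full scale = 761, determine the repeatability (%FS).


Repeatability = (spread / full scale) * 100%.
R = (6.02 / 761) * 100
R = 0.791 %FS

0.791 %FS


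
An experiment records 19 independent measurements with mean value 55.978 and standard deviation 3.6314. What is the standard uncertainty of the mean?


The standard uncertainty for Type A evaluation is u = s / sqrt(n).
u = 3.6314 / sqrt(19)
u = 3.6314 / 4.3589
u = 0.8331

0.8331


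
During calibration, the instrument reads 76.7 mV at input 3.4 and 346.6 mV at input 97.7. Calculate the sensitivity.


Sensitivity = (y2 - y1) / (x2 - x1).
S = (346.6 - 76.7) / (97.7 - 3.4)
S = 269.9 / 94.3
S = 2.8621 mV/unit

2.8621 mV/unit


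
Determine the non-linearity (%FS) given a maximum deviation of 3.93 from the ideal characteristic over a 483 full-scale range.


Linearity error = (max deviation / full scale) * 100%.
Linearity = (3.93 / 483) * 100
Linearity = 0.814 %FS

0.814 %FS


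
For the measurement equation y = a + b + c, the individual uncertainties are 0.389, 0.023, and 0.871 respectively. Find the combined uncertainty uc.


For a sum of independent quantities, uc = sqrt(u1^2 + u2^2 + u3^2).
uc = sqrt(0.389^2 + 0.023^2 + 0.871^2)
uc = sqrt(0.151321 + 0.000529 + 0.758641)
uc = 0.9542

0.9542


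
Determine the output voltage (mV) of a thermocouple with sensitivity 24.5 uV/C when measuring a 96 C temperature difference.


The thermocouple output V = sensitivity * dT.
V = 24.5 uV/C * 96 C
V = 2352.0 uV
V = 2.352 mV

2.352 mV


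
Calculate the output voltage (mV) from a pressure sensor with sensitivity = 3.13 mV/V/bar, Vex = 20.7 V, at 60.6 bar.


Output = sensitivity * Vex * P.
Vout = 3.13 * 20.7 * 60.6
Vout = 64.791 * 60.6
Vout = 3926.33 mV

3926.33 mV


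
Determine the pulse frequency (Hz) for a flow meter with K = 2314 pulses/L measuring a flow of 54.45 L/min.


Frequency = K * Q / 60 (converting L/min to L/s).
f = 2314 * 54.45 / 60
f = 125997.3 / 60
f = 2099.95 Hz

2099.95 Hz


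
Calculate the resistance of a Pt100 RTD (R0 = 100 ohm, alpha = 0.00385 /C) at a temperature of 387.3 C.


The RTD equation: Rt = R0 * (1 + alpha * T).
Rt = 100 * (1 + 0.00385 * 387.3)
Rt = 100 * (1 + 1.491105)
Rt = 100 * 2.491105
Rt = 249.111 ohm

249.111 ohm


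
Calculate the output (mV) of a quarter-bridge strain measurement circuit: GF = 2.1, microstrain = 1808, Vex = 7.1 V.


Quarter bridge output: Vout = (GF * epsilon * Vex) / 4.
Vout = (2.1 * 1808e-6 * 7.1) / 4
Vout = 0.02695728 / 4 V
Vout = 0.00673932 V = 6.7393 mV

6.7393 mV


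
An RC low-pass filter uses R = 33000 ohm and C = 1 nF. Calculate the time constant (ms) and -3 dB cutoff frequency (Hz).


Time constant: tau = R * C.
tau = 33000 * 1.00e-09 = 3.3e-05 s
tau = 0.033 ms
Cutoff frequency: fc = 1 / (2*pi*R*C).
fc = 1 / (2*pi*3.3e-05) = 4822.88 Hz

tau = 0.033 ms, fc = 4822.88 Hz


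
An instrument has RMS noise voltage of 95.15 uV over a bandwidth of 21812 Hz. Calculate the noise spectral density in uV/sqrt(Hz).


Noise spectral density = Vrms / sqrt(BW).
NSD = 95.15 / sqrt(21812)
NSD = 95.15 / 147.6889
NSD = 0.6443 uV/sqrt(Hz)

0.6443 uV/sqrt(Hz)


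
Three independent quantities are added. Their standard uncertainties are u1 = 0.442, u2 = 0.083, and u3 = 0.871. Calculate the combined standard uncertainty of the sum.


For a sum of independent quantities, uc = sqrt(u1^2 + u2^2 + u3^2).
uc = sqrt(0.442^2 + 0.083^2 + 0.871^2)
uc = sqrt(0.195364 + 0.006889 + 0.758641)
uc = 0.9803

0.9803


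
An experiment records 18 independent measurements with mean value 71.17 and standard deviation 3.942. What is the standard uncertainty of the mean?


The standard uncertainty for Type A evaluation is u = s / sqrt(n).
u = 3.942 / sqrt(18)
u = 3.942 / 4.2426
u = 0.9291

0.9291


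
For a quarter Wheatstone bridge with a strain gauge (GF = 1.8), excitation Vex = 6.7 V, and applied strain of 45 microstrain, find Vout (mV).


Quarter bridge output: Vout = (GF * epsilon * Vex) / 4.
Vout = (1.8 * 45e-6 * 6.7) / 4
Vout = 0.0005427 / 4 V
Vout = 0.00013567 V = 0.1357 mV

0.1357 mV


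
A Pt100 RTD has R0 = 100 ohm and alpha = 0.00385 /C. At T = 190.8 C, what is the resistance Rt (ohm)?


The RTD equation: Rt = R0 * (1 + alpha * T).
Rt = 100 * (1 + 0.00385 * 190.8)
Rt = 100 * (1 + 0.73458)
Rt = 100 * 1.73458
Rt = 173.458 ohm

173.458 ohm


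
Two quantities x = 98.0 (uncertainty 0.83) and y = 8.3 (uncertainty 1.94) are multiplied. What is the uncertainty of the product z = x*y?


For a product z = x*y, the relative uncertainty is:
uz/z = sqrt((ux/x)^2 + (uy/y)^2)
Relative uncertainties: ux/x = 0.83/98.0 = 0.008469
uy/y = 1.94/8.3 = 0.233735
z = 98.0 * 8.3 = 813.4
uz = 813.4 * sqrt(0.008469^2 + 0.233735^2) = 190.245

190.245


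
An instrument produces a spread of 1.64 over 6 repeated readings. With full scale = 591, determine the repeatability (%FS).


Repeatability = (spread / full scale) * 100%.
R = (1.64 / 591) * 100
R = 0.277 %FS

0.277 %FS


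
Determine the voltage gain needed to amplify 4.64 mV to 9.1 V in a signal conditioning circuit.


Gain = Vout / Vin (converting to same units).
G = 9.1 V / 4.64 mV
G = 9100.0 mV / 4.64 mV
G = 1961.21

1961.21


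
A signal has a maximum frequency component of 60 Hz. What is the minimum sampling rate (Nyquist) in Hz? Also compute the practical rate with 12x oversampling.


By Nyquist theorem, fs_min = 2 * fmax.
fs_min = 2 * 60 = 120 Hz
Practical rate = 12 * fs_min = 12 * 120 = 1440 Hz

fs_min = 120 Hz, fs_practical = 1440 Hz


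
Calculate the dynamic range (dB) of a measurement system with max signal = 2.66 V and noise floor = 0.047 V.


Dynamic range = 20 * log10(Vmax / Vnoise).
DR = 20 * log10(2.66 / 0.047)
DR = 20 * log10(56.6)
DR = 35.06 dB

35.06 dB


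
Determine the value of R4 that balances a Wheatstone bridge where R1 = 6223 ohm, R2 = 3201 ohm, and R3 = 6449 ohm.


At balance: R1*R4 = R2*R3, so R4 = R2*R3/R1.
R4 = 3201 * 6449 / 6223
R4 = 20643249 / 6223
R4 = 3317.25 ohm

3317.25 ohm


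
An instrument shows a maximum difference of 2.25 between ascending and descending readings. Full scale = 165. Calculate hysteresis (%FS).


Hysteresis = (max difference / full scale) * 100%.
H = (2.25 / 165) * 100
H = 1.364 %FS

1.364 %FS


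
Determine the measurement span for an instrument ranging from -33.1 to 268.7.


Span = upper range - lower range.
Span = 268.7 - (-33.1)
Span = 301.8

301.8


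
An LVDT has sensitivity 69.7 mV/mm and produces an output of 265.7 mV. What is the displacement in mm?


Displacement = Vout / sensitivity.
d = 265.7 / 69.7
d = 3.812 mm

3.812 mm


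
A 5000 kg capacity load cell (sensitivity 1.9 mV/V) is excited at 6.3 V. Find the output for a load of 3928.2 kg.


Vout = rated_output * Vex * (load / capacity).
Vout = 1.9 * 6.3 * (3928.2 / 5000)
Vout = 1.9 * 6.3 * 0.78564
Vout = 9.404 mV

9.404 mV


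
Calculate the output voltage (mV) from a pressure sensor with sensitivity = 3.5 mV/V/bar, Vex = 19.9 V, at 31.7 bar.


Output = sensitivity * Vex * P.
Vout = 3.5 * 19.9 * 31.7
Vout = 69.65 * 31.7
Vout = 2207.9 mV

2207.9 mV


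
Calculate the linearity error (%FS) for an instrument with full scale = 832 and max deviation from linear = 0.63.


Linearity error = (max deviation / full scale) * 100%.
Linearity = (0.63 / 832) * 100
Linearity = 0.076 %FS

0.076 %FS


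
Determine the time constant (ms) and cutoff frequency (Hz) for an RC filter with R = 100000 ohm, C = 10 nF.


Time constant: tau = R * C.
tau = 100000 * 1.00e-08 = 0.001 s
tau = 1.0 ms
Cutoff frequency: fc = 1 / (2*pi*R*C).
fc = 1 / (2*pi*0.001) = 159.15 Hz

tau = 1.0 ms, fc = 159.15 Hz


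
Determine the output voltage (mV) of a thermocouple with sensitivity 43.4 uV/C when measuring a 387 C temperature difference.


The thermocouple output V = sensitivity * dT.
V = 43.4 uV/C * 387 C
V = 16795.8 uV
V = 16.796 mV

16.796 mV


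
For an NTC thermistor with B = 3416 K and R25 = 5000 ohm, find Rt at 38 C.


NTC thermistor equation: Rt = R25 * exp(B * (1/T - 1/T25)).
T in Kelvin: 311.15 K, T25 = 298.15 K
1/T - 1/T25 = 1/311.15 - 1/298.15 = -0.00014013
B * (1/T - 1/T25) = 3416 * -0.00014013 = -0.4787
Rt = 5000 * exp(-0.4787) = 3098.0 ohm

3098.0 ohm


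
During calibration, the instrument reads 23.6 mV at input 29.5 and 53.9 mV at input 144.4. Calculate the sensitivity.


Sensitivity = (y2 - y1) / (x2 - x1).
S = (53.9 - 23.6) / (144.4 - 29.5)
S = 30.3 / 114.9
S = 0.2637 mV/unit

0.2637 mV/unit


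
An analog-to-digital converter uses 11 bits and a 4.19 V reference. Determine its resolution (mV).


The resolution (LSB) of an ADC is Vref / 2^n.
LSB = 4.19 / 2^11
LSB = 4.19 / 2048
LSB = 0.0020459 V = 2.04589844 mV

2.04589844 mV


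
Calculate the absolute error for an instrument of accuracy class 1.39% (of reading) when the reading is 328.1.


Absolute error = (accuracy% / 100) * reading.
Error = (1.39 / 100) * 328.1
Error = 0.0139 * 328.1
Error = 4.5606

4.5606


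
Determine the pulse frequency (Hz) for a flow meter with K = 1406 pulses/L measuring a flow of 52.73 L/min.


Frequency = K * Q / 60 (converting L/min to L/s).
f = 1406 * 52.73 / 60
f = 74138.38 / 60
f = 1235.64 Hz

1235.64 Hz


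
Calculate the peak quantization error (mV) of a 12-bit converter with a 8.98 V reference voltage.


The maximum quantization error is +/- LSB/2.
LSB = Vref / 2^n = 8.98 / 4096 = 0.00219238 V
Max error = LSB / 2 = 0.00219238 / 2 = 0.00109619 V
Max error = 1.0962 mV

1.0962 mV


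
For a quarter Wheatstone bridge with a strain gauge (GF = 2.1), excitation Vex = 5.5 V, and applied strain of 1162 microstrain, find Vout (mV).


Quarter bridge output: Vout = (GF * epsilon * Vex) / 4.
Vout = (2.1 * 1162e-6 * 5.5) / 4
Vout = 0.0134211 / 4 V
Vout = 0.00335528 V = 3.3553 mV

3.3553 mV


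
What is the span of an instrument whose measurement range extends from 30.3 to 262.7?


Span = upper range - lower range.
Span = 262.7 - (30.3)
Span = 232.4

232.4


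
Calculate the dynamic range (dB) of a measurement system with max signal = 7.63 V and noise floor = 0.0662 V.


Dynamic range = 20 * log10(Vmax / Vnoise).
DR = 20 * log10(7.63 / 0.0662)
DR = 20 * log10(115.26)
DR = 41.23 dB

41.23 dB


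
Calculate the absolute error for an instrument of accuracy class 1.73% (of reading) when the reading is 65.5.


Absolute error = (accuracy% / 100) * reading.
Error = (1.73 / 100) * 65.5
Error = 0.0173 * 65.5
Error = 1.1331

1.1331


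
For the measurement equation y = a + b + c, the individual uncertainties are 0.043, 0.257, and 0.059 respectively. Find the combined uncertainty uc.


For a sum of independent quantities, uc = sqrt(u1^2 + u2^2 + u3^2).
uc = sqrt(0.043^2 + 0.257^2 + 0.059^2)
uc = sqrt(0.001849 + 0.066049 + 0.003481)
uc = 0.2672

0.2672


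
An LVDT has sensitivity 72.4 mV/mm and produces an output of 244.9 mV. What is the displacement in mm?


Displacement = Vout / sensitivity.
d = 244.9 / 72.4
d = 3.383 mm

3.383 mm


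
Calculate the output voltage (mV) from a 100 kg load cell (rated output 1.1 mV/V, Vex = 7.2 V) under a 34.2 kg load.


Vout = rated_output * Vex * (load / capacity).
Vout = 1.1 * 7.2 * (34.2 / 100)
Vout = 1.1 * 7.2 * 0.342
Vout = 2.709 mV

2.709 mV


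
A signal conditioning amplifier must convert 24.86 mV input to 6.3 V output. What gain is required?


Gain = Vout / Vin (converting to same units).
G = 6.3 V / 24.86 mV
G = 6300.0 mV / 24.86 mV
G = 253.42

253.42


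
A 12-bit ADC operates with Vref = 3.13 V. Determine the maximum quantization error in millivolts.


The maximum quantization error is +/- LSB/2.
LSB = Vref / 2^n = 3.13 / 4096 = 0.00076416 V
Max error = LSB / 2 = 0.00076416 / 2 = 0.00038208 V
Max error = 0.3821 mV

0.3821 mV


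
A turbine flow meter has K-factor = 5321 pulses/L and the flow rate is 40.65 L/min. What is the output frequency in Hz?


Frequency = K * Q / 60 (converting L/min to L/s).
f = 5321 * 40.65 / 60
f = 216298.65 / 60
f = 3604.98 Hz

3604.98 Hz


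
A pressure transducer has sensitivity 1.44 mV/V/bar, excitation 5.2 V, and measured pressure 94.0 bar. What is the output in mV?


Output = sensitivity * Vex * P.
Vout = 1.44 * 5.2 * 94.0
Vout = 7.488 * 94.0
Vout = 703.87 mV

703.87 mV


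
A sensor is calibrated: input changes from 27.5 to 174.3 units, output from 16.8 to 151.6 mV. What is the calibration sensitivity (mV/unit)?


Sensitivity = (y2 - y1) / (x2 - x1).
S = (151.6 - 16.8) / (174.3 - 27.5)
S = 134.8 / 146.8
S = 0.9183 mV/unit

0.9183 mV/unit


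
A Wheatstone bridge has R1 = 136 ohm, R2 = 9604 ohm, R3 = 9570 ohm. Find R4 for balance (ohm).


At balance: R1*R4 = R2*R3, so R4 = R2*R3/R1.
R4 = 9604 * 9570 / 136
R4 = 91910280 / 136
R4 = 675810.88 ohm

675810.88 ohm


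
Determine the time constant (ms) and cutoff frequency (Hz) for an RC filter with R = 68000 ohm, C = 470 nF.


Time constant: tau = R * C.
tau = 68000 * 4.70e-07 = 0.03196 s
tau = 31.96 ms
Cutoff frequency: fc = 1 / (2*pi*R*C).
fc = 1 / (2*pi*0.03196) = 4.98 Hz

tau = 31.96 ms, fc = 4.98 Hz


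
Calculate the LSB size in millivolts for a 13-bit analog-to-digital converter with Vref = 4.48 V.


The resolution (LSB) of an ADC is Vref / 2^n.
LSB = 4.48 / 2^13
LSB = 4.48 / 8192
LSB = 0.00054688 V = 0.546875 mV

0.546875 mV


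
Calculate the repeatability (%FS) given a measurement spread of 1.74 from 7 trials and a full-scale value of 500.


Repeatability = (spread / full scale) * 100%.
R = (1.74 / 500) * 100
R = 0.348 %FS

0.348 %FS


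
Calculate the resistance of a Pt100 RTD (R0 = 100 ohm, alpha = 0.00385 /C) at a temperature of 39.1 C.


The RTD equation: Rt = R0 * (1 + alpha * T).
Rt = 100 * (1 + 0.00385 * 39.1)
Rt = 100 * (1 + 0.150535)
Rt = 100 * 1.150535
Rt = 115.054 ohm

115.054 ohm


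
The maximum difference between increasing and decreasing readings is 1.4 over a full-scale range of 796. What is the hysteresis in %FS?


Hysteresis = (max difference / full scale) * 100%.
H = (1.4 / 796) * 100
H = 0.176 %FS

0.176 %FS


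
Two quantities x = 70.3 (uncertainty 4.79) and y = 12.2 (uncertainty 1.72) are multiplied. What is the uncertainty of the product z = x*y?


For a product z = x*y, the relative uncertainty is:
uz/z = sqrt((ux/x)^2 + (uy/y)^2)
Relative uncertainties: ux/x = 4.79/70.3 = 0.068137
uy/y = 1.72/12.2 = 0.140984
z = 70.3 * 12.2 = 857.7
uz = 857.7 * sqrt(0.068137^2 + 0.140984^2) = 134.297

134.297


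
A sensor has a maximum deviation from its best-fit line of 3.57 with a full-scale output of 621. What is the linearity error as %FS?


Linearity error = (max deviation / full scale) * 100%.
Linearity = (3.57 / 621) * 100
Linearity = 0.575 %FS

0.575 %FS


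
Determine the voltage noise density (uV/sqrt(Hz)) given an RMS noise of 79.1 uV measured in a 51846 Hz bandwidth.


Noise spectral density = Vrms / sqrt(BW).
NSD = 79.1 / sqrt(51846)
NSD = 79.1 / 227.6972
NSD = 0.3474 uV/sqrt(Hz)

0.3474 uV/sqrt(Hz)


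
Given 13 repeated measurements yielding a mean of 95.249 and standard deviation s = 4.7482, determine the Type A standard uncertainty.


The standard uncertainty for Type A evaluation is u = s / sqrt(n).
u = 4.7482 / sqrt(13)
u = 4.7482 / 3.6056
u = 1.3169

1.3169


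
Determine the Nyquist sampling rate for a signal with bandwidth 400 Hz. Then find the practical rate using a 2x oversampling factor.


By Nyquist theorem, fs_min = 2 * fmax.
fs_min = 2 * 400 = 800 Hz
Practical rate = 2 * fs_min = 2 * 800 = 1600 Hz

fs_min = 800 Hz, fs_practical = 1600 Hz


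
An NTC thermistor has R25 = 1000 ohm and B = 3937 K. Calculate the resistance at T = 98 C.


NTC thermistor equation: Rt = R25 * exp(B * (1/T - 1/T25)).
T in Kelvin: 371.15 K, T25 = 298.15 K
1/T - 1/T25 = 1/371.15 - 1/298.15 = -0.00065969
B * (1/T - 1/T25) = 3937 * -0.00065969 = -2.5972
Rt = 1000 * exp(-2.5972) = 74.5 ohm

74.5 ohm


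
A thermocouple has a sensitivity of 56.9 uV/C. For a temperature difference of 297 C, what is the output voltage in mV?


The thermocouple output V = sensitivity * dT.
V = 56.9 uV/C * 297 C
V = 16899.3 uV
V = 16.899 mV

16.899 mV


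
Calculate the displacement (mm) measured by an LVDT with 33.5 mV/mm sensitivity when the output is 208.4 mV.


Displacement = Vout / sensitivity.
d = 208.4 / 33.5
d = 6.221 mm

6.221 mm


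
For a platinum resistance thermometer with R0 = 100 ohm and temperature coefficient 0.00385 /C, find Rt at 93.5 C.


The RTD equation: Rt = R0 * (1 + alpha * T).
Rt = 100 * (1 + 0.00385 * 93.5)
Rt = 100 * (1 + 0.359975)
Rt = 100 * 1.359975
Rt = 135.998 ohm

135.998 ohm


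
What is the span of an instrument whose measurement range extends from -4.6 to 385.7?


Span = upper range - lower range.
Span = 385.7 - (-4.6)
Span = 390.3

390.3


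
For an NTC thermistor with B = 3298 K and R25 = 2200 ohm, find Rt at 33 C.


NTC thermistor equation: Rt = R25 * exp(B * (1/T - 1/T25)).
T in Kelvin: 306.15 K, T25 = 298.15 K
1/T - 1/T25 = 1/306.15 - 1/298.15 = -8.764e-05
B * (1/T - 1/T25) = 3298 * -8.764e-05 = -0.289
Rt = 2200 * exp(-0.289) = 1647.7 ohm

1647.7 ohm


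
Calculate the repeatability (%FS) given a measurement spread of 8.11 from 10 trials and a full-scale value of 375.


Repeatability = (spread / full scale) * 100%.
R = (8.11 / 375) * 100
R = 2.163 %FS

2.163 %FS


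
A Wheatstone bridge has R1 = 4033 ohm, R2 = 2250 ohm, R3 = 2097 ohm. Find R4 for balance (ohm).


At balance: R1*R4 = R2*R3, so R4 = R2*R3/R1.
R4 = 2250 * 2097 / 4033
R4 = 4718250 / 4033
R4 = 1169.91 ohm

1169.91 ohm


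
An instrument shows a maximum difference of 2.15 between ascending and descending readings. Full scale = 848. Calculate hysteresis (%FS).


Hysteresis = (max difference / full scale) * 100%.
H = (2.15 / 848) * 100
H = 0.254 %FS

0.254 %FS


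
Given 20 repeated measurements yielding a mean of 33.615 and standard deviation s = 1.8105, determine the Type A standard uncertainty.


The standard uncertainty for Type A evaluation is u = s / sqrt(n).
u = 1.8105 / sqrt(20)
u = 1.8105 / 4.4721
u = 0.4048

0.4048


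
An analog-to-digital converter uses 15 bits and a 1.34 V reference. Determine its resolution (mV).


The resolution (LSB) of an ADC is Vref / 2^n.
LSB = 1.34 / 2^15
LSB = 1.34 / 32768
LSB = 4.089e-05 V = 0.04089355 mV

0.04089355 mV


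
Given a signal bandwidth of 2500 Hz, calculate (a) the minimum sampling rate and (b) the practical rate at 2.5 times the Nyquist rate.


By Nyquist theorem, fs_min = 2 * fmax.
fs_min = 2 * 2500 = 5000 Hz
Practical rate = 2.5 * fs_min = 2.5 * 5000 = 12500 Hz

fs_min = 5000 Hz, fs_practical = 12500 Hz


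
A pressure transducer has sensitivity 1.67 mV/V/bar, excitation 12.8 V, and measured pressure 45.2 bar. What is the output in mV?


Output = sensitivity * Vex * P.
Vout = 1.67 * 12.8 * 45.2
Vout = 21.376 * 45.2
Vout = 966.2 mV

966.2 mV


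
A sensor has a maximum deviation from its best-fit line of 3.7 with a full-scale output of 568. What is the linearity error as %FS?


Linearity error = (max deviation / full scale) * 100%.
Linearity = (3.7 / 568) * 100
Linearity = 0.651 %FS

0.651 %FS


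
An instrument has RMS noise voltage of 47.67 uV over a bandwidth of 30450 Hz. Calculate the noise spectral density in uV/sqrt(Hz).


Noise spectral density = Vrms / sqrt(BW).
NSD = 47.67 / sqrt(30450)
NSD = 47.67 / 174.4993
NSD = 0.2732 uV/sqrt(Hz)

0.2732 uV/sqrt(Hz)


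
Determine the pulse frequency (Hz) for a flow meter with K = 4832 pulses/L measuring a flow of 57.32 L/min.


Frequency = K * Q / 60 (converting L/min to L/s).
f = 4832 * 57.32 / 60
f = 276970.24 / 60
f = 4616.17 Hz

4616.17 Hz


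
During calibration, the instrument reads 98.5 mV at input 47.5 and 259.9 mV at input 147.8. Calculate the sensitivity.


Sensitivity = (y2 - y1) / (x2 - x1).
S = (259.9 - 98.5) / (147.8 - 47.5)
S = 161.4 / 100.3
S = 1.6092 mV/unit

1.6092 mV/unit


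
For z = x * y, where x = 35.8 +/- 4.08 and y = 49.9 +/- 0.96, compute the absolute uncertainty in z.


For a product z = x*y, the relative uncertainty is:
uz/z = sqrt((ux/x)^2 + (uy/y)^2)
Relative uncertainties: ux/x = 4.08/35.8 = 0.113966
uy/y = 0.96/49.9 = 0.019238
z = 35.8 * 49.9 = 1786.4
uz = 1786.4 * sqrt(0.113966^2 + 0.019238^2) = 206.472

206.472


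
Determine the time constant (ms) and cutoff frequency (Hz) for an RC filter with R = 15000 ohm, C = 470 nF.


Time constant: tau = R * C.
tau = 15000 * 4.70e-07 = 0.00705 s
tau = 7.05 ms
Cutoff frequency: fc = 1 / (2*pi*R*C).
fc = 1 / (2*pi*0.00705) = 22.58 Hz

tau = 7.05 ms, fc = 22.58 Hz


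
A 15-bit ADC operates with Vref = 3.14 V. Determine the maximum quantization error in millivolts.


The maximum quantization error is +/- LSB/2.
LSB = Vref / 2^n = 3.14 / 32768 = 9.583e-05 V
Max error = LSB / 2 = 9.583e-05 / 2 = 4.791e-05 V
Max error = 0.0479 mV

0.0479 mV


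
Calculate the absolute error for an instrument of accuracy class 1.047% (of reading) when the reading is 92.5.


Absolute error = (accuracy% / 100) * reading.
Error = (1.047 / 100) * 92.5
Error = 0.01047 * 92.5
Error = 0.9685

0.9685


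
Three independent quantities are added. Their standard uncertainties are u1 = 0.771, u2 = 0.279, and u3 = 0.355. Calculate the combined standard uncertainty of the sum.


For a sum of independent quantities, uc = sqrt(u1^2 + u2^2 + u3^2).
uc = sqrt(0.771^2 + 0.279^2 + 0.355^2)
uc = sqrt(0.594441 + 0.077841 + 0.126025)
uc = 0.8935

0.8935


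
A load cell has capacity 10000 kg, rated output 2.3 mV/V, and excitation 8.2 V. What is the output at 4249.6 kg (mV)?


Vout = rated_output * Vex * (load / capacity).
Vout = 2.3 * 8.2 * (4249.6 / 10000)
Vout = 2.3 * 8.2 * 0.42496
Vout = 8.015 mV

8.015 mV


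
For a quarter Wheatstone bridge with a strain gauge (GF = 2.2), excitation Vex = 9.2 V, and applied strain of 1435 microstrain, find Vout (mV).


Quarter bridge output: Vout = (GF * epsilon * Vex) / 4.
Vout = (2.2 * 1435e-6 * 9.2) / 4
Vout = 0.0290444 / 4 V
Vout = 0.0072611 V = 7.2611 mV

7.2611 mV


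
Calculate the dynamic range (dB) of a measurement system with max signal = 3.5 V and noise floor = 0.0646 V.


Dynamic range = 20 * log10(Vmax / Vnoise).
DR = 20 * log10(3.5 / 0.0646)
DR = 20 * log10(54.18)
DR = 34.68 dB

34.68 dB


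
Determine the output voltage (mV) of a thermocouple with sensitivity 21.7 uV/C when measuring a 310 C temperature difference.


The thermocouple output V = sensitivity * dT.
V = 21.7 uV/C * 310 C
V = 6727.0 uV
V = 6.727 mV

6.727 mV


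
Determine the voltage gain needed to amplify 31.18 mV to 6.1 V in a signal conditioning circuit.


Gain = Vout / Vin (converting to same units).
G = 6.1 V / 31.18 mV
G = 6100.0 mV / 31.18 mV
G = 195.64

195.64


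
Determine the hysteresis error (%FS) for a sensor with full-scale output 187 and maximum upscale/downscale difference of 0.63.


Hysteresis = (max difference / full scale) * 100%.
H = (0.63 / 187) * 100
H = 0.337 %FS

0.337 %FS


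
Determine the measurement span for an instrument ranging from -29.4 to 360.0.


Span = upper range - lower range.
Span = 360.0 - (-29.4)
Span = 389.4

389.4


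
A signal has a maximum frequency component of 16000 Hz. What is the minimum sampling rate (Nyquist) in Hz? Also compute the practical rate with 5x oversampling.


By Nyquist theorem, fs_min = 2 * fmax.
fs_min = 2 * 16000 = 32000 Hz
Practical rate = 5 * fs_min = 5 * 32000 = 160000 Hz

fs_min = 32000 Hz, fs_practical = 160000 Hz


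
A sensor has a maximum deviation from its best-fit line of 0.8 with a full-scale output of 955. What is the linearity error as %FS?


Linearity error = (max deviation / full scale) * 100%.
Linearity = (0.8 / 955) * 100
Linearity = 0.084 %FS

0.084 %FS


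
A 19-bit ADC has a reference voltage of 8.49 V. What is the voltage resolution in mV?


The resolution (LSB) of an ADC is Vref / 2^n.
LSB = 8.49 / 2^19
LSB = 8.49 / 524288
LSB = 1.619e-05 V = 0.01619339 mV

0.01619339 mV


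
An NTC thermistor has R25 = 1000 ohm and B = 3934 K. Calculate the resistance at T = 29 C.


NTC thermistor equation: Rt = R25 * exp(B * (1/T - 1/T25)).
T in Kelvin: 302.15 K, T25 = 298.15 K
1/T - 1/T25 = 1/302.15 - 1/298.15 = -4.44e-05
B * (1/T - 1/T25) = 3934 * -4.44e-05 = -0.1747
Rt = 1000 * exp(-0.1747) = 839.7 ohm

839.7 ohm


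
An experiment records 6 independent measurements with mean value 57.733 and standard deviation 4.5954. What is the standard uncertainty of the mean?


The standard uncertainty for Type A evaluation is u = s / sqrt(n).
u = 4.5954 / sqrt(6)
u = 4.5954 / 2.4495
u = 1.8761

1.8761


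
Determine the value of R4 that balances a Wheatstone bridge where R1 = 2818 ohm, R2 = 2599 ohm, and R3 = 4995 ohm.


At balance: R1*R4 = R2*R3, so R4 = R2*R3/R1.
R4 = 2599 * 4995 / 2818
R4 = 12982005 / 2818
R4 = 4606.82 ohm

4606.82 ohm


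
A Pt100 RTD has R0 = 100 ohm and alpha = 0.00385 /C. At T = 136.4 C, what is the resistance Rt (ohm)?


The RTD equation: Rt = R0 * (1 + alpha * T).
Rt = 100 * (1 + 0.00385 * 136.4)
Rt = 100 * (1 + 0.52514)
Rt = 100 * 1.52514
Rt = 152.514 ohm

152.514 ohm


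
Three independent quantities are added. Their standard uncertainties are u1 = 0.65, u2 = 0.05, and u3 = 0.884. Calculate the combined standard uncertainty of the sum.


For a sum of independent quantities, uc = sqrt(u1^2 + u2^2 + u3^2).
uc = sqrt(0.65^2 + 0.05^2 + 0.884^2)
uc = sqrt(0.4225 + 0.0025 + 0.781456)
uc = 1.0984

1.0984


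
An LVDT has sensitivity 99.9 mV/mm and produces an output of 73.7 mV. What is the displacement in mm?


Displacement = Vout / sensitivity.
d = 73.7 / 99.9
d = 0.738 mm

0.738 mm


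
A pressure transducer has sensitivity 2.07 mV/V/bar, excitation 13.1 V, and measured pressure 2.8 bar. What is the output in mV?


Output = sensitivity * Vex * P.
Vout = 2.07 * 13.1 * 2.8
Vout = 27.117 * 2.8
Vout = 75.93 mV

75.93 mV


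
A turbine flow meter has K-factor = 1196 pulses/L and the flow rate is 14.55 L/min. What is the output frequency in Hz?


Frequency = K * Q / 60 (converting L/min to L/s).
f = 1196 * 14.55 / 60
f = 17401.8 / 60
f = 290.03 Hz

290.03 Hz


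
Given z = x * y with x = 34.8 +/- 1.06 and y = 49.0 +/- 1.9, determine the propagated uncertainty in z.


For a product z = x*y, the relative uncertainty is:
uz/z = sqrt((ux/x)^2 + (uy/y)^2)
Relative uncertainties: ux/x = 1.06/34.8 = 0.03046
uy/y = 1.9/49.0 = 0.038776
z = 34.8 * 49.0 = 1705.2
uz = 1705.2 * sqrt(0.03046^2 + 0.038776^2) = 84.081

84.081


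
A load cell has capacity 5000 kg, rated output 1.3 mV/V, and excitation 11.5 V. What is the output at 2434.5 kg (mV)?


Vout = rated_output * Vex * (load / capacity).
Vout = 1.3 * 11.5 * (2434.5 / 5000)
Vout = 1.3 * 11.5 * 0.4869
Vout = 7.279 mV

7.279 mV


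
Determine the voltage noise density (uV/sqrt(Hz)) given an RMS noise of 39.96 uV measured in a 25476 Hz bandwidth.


Noise spectral density = Vrms / sqrt(BW).
NSD = 39.96 / sqrt(25476)
NSD = 39.96 / 159.612
NSD = 0.2504 uV/sqrt(Hz)

0.2504 uV/sqrt(Hz)


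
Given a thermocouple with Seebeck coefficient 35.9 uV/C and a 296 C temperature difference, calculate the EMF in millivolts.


The thermocouple output V = sensitivity * dT.
V = 35.9 uV/C * 296 C
V = 10626.4 uV
V = 10.626 mV

10.626 mV


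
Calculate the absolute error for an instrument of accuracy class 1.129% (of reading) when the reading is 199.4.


Absolute error = (accuracy% / 100) * reading.
Error = (1.129 / 100) * 199.4
Error = 0.01129 * 199.4
Error = 2.2512

2.2512


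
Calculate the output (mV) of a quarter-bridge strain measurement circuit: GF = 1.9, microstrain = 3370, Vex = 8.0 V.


Quarter bridge output: Vout = (GF * epsilon * Vex) / 4.
Vout = (1.9 * 3370e-6 * 8.0) / 4
Vout = 0.051224 / 4 V
Vout = 0.012806 V = 12.806 mV

12.806 mV


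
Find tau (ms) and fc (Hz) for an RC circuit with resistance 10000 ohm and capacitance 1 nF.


Time constant: tau = R * C.
tau = 10000 * 1.00e-09 = 1e-05 s
tau = 0.01 ms
Cutoff frequency: fc = 1 / (2*pi*R*C).
fc = 1 / (2*pi*1e-05) = 15915.49 Hz

tau = 0.01 ms, fc = 15915.49 Hz


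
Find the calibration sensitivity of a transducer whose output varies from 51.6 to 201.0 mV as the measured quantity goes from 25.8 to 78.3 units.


Sensitivity = (y2 - y1) / (x2 - x1).
S = (201.0 - 51.6) / (78.3 - 25.8)
S = 149.4 / 52.5
S = 2.8457 mV/unit

2.8457 mV/unit


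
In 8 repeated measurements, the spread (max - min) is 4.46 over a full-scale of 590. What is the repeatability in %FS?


Repeatability = (spread / full scale) * 100%.
R = (4.46 / 590) * 100
R = 0.756 %FS

0.756 %FS


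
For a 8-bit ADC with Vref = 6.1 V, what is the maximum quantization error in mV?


The maximum quantization error is +/- LSB/2.
LSB = Vref / 2^n = 6.1 / 256 = 0.02382812 V
Max error = LSB / 2 = 0.02382812 / 2 = 0.01191406 V
Max error = 11.9141 mV

11.9141 mV


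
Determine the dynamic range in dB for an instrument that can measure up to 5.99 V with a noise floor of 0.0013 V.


Dynamic range = 20 * log10(Vmax / Vnoise).
DR = 20 * log10(5.99 / 0.0013)
DR = 20 * log10(4607.69)
DR = 73.27 dB

73.27 dB


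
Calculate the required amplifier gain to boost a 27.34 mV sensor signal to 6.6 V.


Gain = Vout / Vin (converting to same units).
G = 6.6 V / 27.34 mV
G = 6600.0 mV / 27.34 mV
G = 241.4

241.4


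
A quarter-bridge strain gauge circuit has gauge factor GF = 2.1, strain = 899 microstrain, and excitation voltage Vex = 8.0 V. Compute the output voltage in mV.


Quarter bridge output: Vout = (GF * epsilon * Vex) / 4.
Vout = (2.1 * 899e-6 * 8.0) / 4
Vout = 0.0151032 / 4 V
Vout = 0.0037758 V = 3.7758 mV

3.7758 mV


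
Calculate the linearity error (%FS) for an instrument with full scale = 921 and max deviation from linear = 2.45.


Linearity error = (max deviation / full scale) * 100%.
Linearity = (2.45 / 921) * 100
Linearity = 0.266 %FS

0.266 %FS


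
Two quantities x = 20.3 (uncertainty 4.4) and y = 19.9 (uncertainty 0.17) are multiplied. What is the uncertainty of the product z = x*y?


For a product z = x*y, the relative uncertainty is:
uz/z = sqrt((ux/x)^2 + (uy/y)^2)
Relative uncertainties: ux/x = 4.4/20.3 = 0.216749
uy/y = 0.17/19.9 = 0.008543
z = 20.3 * 19.9 = 404.0
uz = 404.0 * sqrt(0.216749^2 + 0.008543^2) = 87.628

87.628
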